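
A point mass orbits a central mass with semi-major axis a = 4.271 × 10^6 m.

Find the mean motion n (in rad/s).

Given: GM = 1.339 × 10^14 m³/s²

n = √(GM / a³).
n = √(1.339e+14 / (4.271e+06)³) rad/s ≈ 0.001311 rad/s.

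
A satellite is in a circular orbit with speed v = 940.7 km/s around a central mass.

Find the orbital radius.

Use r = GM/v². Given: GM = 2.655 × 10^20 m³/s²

Convert to SI: v = 940.7 km/s = 940700 m/s.
For a circular orbit, v² = GM / r, so r = GM / v².
r = 2.655e+20 / (940700)² m ≈ 3e+08 m = 300 Mm.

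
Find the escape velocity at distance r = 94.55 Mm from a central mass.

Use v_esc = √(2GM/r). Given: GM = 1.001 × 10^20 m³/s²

Convert to SI: r = 94.55 Mm = 9.455e+07 m.
Escape velocity comes from setting total energy to zero: ½v² − GM/r = 0 ⇒ v_esc = √(2GM / r).
v_esc = √(2 · 1.001e+20 / 9.455e+07) m/s ≈ 1.455e+06 m/s = 1455 km/s.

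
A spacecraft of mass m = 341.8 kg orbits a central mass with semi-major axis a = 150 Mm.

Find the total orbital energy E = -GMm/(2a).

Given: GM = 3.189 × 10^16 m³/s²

Convert to SI: a = 150 Mm = 1.5e+08 m.
E = −GMm / (2a).
E = −3.189e+16 · 341.8 / (2 · 1.5e+08) J ≈ -3.633e+10 J = -36.33 GJ.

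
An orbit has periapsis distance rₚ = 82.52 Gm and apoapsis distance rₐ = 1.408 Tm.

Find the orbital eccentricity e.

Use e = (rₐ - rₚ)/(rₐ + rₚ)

Convert to SI: rₚ = 82.52 Gm = 8.252e+10 m; rₐ = 1.408 Tm = 1.408e+12 m.
e = (rₐ − rₚ) / (rₐ + rₚ).
e = (1.408e+12 − 8.252e+10) / (1.408e+12 + 8.252e+10) = 1.32548e+12 / 1.49052e+12 ≈ 0.8893.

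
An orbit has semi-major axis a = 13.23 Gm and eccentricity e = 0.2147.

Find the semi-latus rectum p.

Convert to SI: a = 13.23 Gm = 1.323e+10 m.
p = a (1 − e²).
p = 1.323e+10 · (1 − (0.2147)²) = 1.323e+10 · 0.953904 ≈ 1.262e+10 m = 12.62 Gm.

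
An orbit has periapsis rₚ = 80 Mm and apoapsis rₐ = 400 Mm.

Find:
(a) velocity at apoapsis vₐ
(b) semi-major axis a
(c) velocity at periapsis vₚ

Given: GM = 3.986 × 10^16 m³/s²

Convert to SI: rₚ = 80 Mm = 8e+07 m; rₐ = 400 Mm = 4e+08 m.
(a) With a = (rₚ + rₐ)/2 = 2.4e+08 m, vₐ = √(GM (2/rₐ − 1/a)) = √(3.986e+16 · (2/4e+08 − 1/2.4e+08)) m/s ≈ 5763 m/s
(b) a = (rₚ + rₐ)/2 = (8e+07 + 4e+08)/2 ≈ 2.4e+08 m
(c) With a = (rₚ + rₐ)/2 = 2.4e+08 m, vₚ = √(GM (2/rₚ − 1/a)) = √(3.986e+16 · (2/8e+07 − 1/2.4e+08)) m/s ≈ 2.882e+04 m/s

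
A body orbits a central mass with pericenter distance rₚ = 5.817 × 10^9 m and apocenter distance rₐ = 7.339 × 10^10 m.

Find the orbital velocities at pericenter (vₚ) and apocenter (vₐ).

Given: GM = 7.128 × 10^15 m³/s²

Use the vis-viva equation v² = GM(2/r − 1/a) with a = (rₚ + rₐ)/2 = (5.817e+09 + 7.339e+10)/2 = 3.96035e+10 m.
vₚ = √(GM · (2/rₚ − 1/a)) = √(7.128e+15 · (2/5.817e+09 − 1/3.96035e+10)) m/s ≈ 1507 m/s = 1.507 km/s.
vₐ = √(GM · (2/rₐ − 1/a)) = √(7.128e+15 · (2/7.339e+10 − 1/3.96035e+10)) m/s ≈ 119.4 m/s = 119.4 m/s.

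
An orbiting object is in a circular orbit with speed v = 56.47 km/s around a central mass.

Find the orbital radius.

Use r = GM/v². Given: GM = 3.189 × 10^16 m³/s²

Convert to SI: v = 56.47 km/s = 56470 m/s.
For a circular orbit, v² = GM / r, so r = GM / v².
r = 3.189e+16 / (56470)² m ≈ 1e+07 m = 10 Mm.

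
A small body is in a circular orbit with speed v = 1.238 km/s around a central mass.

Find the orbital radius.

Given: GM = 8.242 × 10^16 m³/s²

Convert to SI: v = 1.238 km/s = 1238 m/s.
For a circular orbit, v² = GM / r, so r = GM / v².
r = 8.242e+16 / (1238)² m ≈ 5.378e+10 m = 53.78 Gm.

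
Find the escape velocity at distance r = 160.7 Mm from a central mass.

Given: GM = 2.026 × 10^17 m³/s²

Convert to SI: r = 160.7 Mm = 1.607e+08 m.
Escape velocity comes from setting total energy to zero: ½v² − GM/r = 0 ⇒ v_esc = √(2GM / r).
v_esc = √(2 · 2.026e+17 / 1.607e+08) m/s ≈ 5.021e+04 m/s = 50.21 km/s.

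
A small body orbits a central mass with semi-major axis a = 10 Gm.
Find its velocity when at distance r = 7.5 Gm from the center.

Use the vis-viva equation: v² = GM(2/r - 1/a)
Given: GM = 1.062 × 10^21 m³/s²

Convert to SI: a = 10 Gm = 1e+10 m; r = 7.5 Gm = 7.5e+09 m.
Vis-viva: v = √(GM · (2/r − 1/a)).
2/r − 1/a = 2/7.5e+09 − 1/1e+10 = 1.66667e-10 m⁻¹.
v = √(1.062e+21 · 1.66667e-10) m/s ≈ 4.207e+05 m/s = 420.7 km/s.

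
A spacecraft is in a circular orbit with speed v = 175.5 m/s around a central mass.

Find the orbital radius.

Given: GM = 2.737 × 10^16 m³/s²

For a circular orbit, v² = GM / r, so r = GM / v².
r = 2.737e+16 / (175.5)² m ≈ 8.886e+11 m = 8.886 × 10^11 m.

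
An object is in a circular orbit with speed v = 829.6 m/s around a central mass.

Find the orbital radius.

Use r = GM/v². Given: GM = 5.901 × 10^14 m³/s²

For a circular orbit, v² = GM / r, so r = GM / v².
r = 5.901e+14 / (829.6)² m ≈ 8.574e+08 m = 857.4 Mm.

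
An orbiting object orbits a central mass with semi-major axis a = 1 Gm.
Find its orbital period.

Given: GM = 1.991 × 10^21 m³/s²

Convert to SI: a = 1 Gm = 1e+09 m.
Kepler's third law: T = 2π √(a³ / GM).
Substituting a = 1e+09 m and GM = 1.991e+21 m³/s²:
T = 2π √((1e+09)³ / 1.991e+21) s
T ≈ 4453 s = 1.237 hours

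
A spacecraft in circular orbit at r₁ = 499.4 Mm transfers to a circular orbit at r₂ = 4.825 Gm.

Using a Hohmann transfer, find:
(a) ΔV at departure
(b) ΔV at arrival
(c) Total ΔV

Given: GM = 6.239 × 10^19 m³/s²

Convert to SI: r₁ = 499.4 Mm = 4.994e+08 m; r₂ = 4.825 Gm = 4.825e+09 m.
Transfer semi-major axis: a_t = (r₁ + r₂)/2 = (4.994e+08 + 4.825e+09)/2 = 2.6622e+09 m.
Circular speeds: v₁ = √(GM/r₁) = 353454 m/s, v₂ = √(GM/r₂) = 113713 m/s.
Transfer speeds (vis-viva v² = GM(2/r − 1/a_t)): v₁ᵗ = 475841 m/s, v₂ᵗ = 49250.7 m/s.
(a) ΔV₁ = |v₁ᵗ − v₁| ≈ 1.224e+05 m/s = 122.4 km/s.
(b) ΔV₂ = |v₂ − v₂ᵗ| ≈ 6.446e+04 m/s = 64.46 km/s.
(c) ΔV_total = ΔV₁ + ΔV₂ ≈ 1.868e+05 m/s = 186.8 km/s.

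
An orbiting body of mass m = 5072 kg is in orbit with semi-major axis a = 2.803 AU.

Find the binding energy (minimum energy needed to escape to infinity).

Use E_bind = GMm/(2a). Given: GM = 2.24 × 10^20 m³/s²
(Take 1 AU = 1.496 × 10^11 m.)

Convert to SI: a = 2.803 AU = 4.19329e+11 m.
Total orbital energy is E = −GMm/(2a); binding energy is E_bind = −E = GMm/(2a).
E_bind = 2.24e+20 · 5072 / (2 · 4.19329e+11) J ≈ 1.355e+12 J = 1.355 TJ.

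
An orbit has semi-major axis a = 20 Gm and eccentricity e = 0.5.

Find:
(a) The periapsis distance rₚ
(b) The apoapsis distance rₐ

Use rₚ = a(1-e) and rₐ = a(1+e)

Convert to SI: a = 20 Gm = 2e+10 m.
(a) rₚ = a(1 − e) = 2e+10 · (1 − 0.5) = 2e+10 · 0.5 ≈ 1e+10 m = 10 Gm.
(b) rₐ = a(1 + e) = 2e+10 · (1 + 0.5) = 2e+10 · 1.5 ≈ 3e+10 m = 30 Gm.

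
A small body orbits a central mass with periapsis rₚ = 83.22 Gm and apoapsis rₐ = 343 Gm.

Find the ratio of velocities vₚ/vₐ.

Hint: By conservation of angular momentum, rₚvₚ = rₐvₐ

Convert to SI: rₚ = 83.22 Gm = 8.322e+10 m; rₐ = 343 Gm = 3.43e+11 m.
Conservation of angular momentum gives rₚvₚ = rₐvₐ, so vₚ/vₐ = rₐ/rₚ.
vₚ/vₐ = 3.43e+11 / 8.322e+10 ≈ 4.122.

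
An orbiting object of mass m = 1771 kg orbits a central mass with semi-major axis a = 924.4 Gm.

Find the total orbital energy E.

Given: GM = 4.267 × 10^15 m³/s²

Convert to SI: a = 924.4 Gm = 9.244e+11 m.
E = −GMm / (2a).
E = −4.267e+15 · 1771 / (2 · 9.244e+11) J ≈ -4.087e+06 J = -4.087 MJ.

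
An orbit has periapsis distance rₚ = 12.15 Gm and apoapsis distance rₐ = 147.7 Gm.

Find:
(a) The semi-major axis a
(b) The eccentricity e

Convert to SI: rₚ = 12.15 Gm = 1.215e+10 m; rₐ = 147.7 Gm = 1.477e+11 m.
(a) a = (rₚ + rₐ) / 2 = (1.215e+10 + 1.477e+11) / 2 ≈ 7.992e+10 m = 79.92 Gm.
(b) e = (rₐ − rₚ) / (rₐ + rₚ) = (1.477e+11 − 1.215e+10) / (1.477e+11 + 1.215e+10) ≈ 0.848.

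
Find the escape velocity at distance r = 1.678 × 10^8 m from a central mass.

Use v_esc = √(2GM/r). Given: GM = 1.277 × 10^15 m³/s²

Escape velocity comes from setting total energy to zero: ½v² − GM/r = 0 ⇒ v_esc = √(2GM / r).
v_esc = √(2 · 1.277e+15 / 1.678e+08) m/s ≈ 3901 m/s = 3.901 km/s.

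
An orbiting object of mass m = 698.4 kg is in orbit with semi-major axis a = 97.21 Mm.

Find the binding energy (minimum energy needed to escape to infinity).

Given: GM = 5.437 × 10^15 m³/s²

Convert to SI: a = 97.21 Mm = 9.721e+07 m.
Total orbital energy is E = −GMm/(2a); binding energy is E_bind = −E = GMm/(2a).
E_bind = 5.437e+15 · 698.4 / (2 · 9.721e+07) J ≈ 1.953e+10 J = 19.53 GJ.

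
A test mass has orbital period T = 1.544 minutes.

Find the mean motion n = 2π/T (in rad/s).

Convert to SI: T = 1.544 minutes = 92.64 s.
n = 2π / T.
n = 2π / 92.64 s ≈ 0.06782 rad/s.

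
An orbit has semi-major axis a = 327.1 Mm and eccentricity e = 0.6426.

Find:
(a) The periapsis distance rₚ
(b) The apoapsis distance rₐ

Convert to SI: a = 327.1 Mm = 3.271e+08 m.
(a) rₚ = a(1 − e) = 3.271e+08 · (1 − 0.6426) = 3.271e+08 · 0.3574 ≈ 1.169e+08 m = 116.9 Mm.
(b) rₐ = a(1 + e) = 3.271e+08 · (1 + 0.6426) = 3.271e+08 · 1.6426 ≈ 5.373e+08 m = 537.3 Mm.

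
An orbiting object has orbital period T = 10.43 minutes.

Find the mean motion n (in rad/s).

Convert to SI: T = 10.43 minutes = 625.8 s.
n = 2π / T.
n = 2π / 625.8 s ≈ 0.01004 rad/s.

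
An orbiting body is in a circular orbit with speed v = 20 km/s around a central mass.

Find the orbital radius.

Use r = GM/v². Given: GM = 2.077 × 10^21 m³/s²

Convert to SI: v = 20 km/s = 20000 m/s.
For a circular orbit, v² = GM / r, so r = GM / v².
r = 2.077e+21 / (20000)² m ≈ 5.192e+12 m = 5.192 Tm.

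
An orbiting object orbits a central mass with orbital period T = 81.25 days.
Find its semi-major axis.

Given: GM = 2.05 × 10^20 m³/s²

Convert to SI: T = 81.25 days = 7.02e+06 s.
Invert Kepler's third law: a = (GM · T² / (4π²))^(1/3).
Substituting T = 7.02e+06 s and GM = 2.05e+20 m³/s²:
a = (2.05e+20 · (7.02e+06)² / (4π²))^(1/3) m
a ≈ 6.349e+10 m = 6.349 × 10^10 m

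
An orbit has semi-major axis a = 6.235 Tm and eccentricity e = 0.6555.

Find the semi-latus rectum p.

Convert to SI: a = 6.235 Tm = 6.235e+12 m.
p = a (1 − e²).
p = 6.235e+12 · (1 − (0.6555)²) = 6.235e+12 · 0.57032 ≈ 3.556e+12 m = 3.556 Tm.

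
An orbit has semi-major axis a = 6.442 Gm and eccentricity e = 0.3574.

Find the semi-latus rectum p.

Convert to SI: a = 6.442 Gm = 6.442e+09 m.
p = a (1 − e²).
p = 6.442e+09 · (1 − (0.3574)²) = 6.442e+09 · 0.872265 ≈ 5.619e+09 m = 5.619 Gm.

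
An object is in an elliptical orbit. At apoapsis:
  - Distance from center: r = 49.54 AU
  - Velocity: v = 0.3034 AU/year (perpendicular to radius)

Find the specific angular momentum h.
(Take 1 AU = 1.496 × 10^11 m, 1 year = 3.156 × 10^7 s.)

Convert to SI: r = 49.54 AU = 7.41118e+12 m; v = 0.3034 AU/year = 1438.17 m/s.
With v perpendicular to r, h = r · v.
h = 7.41118e+12 · 1438.17 m²/s ≈ 1.066e+16 m²/s.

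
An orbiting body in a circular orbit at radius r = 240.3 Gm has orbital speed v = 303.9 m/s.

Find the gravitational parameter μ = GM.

Convert to SI: r = 240.3 Gm = 2.403e+11 m.
For a circular orbit v² = GM/r, so GM = v² · r.
GM = (303.9)² · 2.403e+11 m³/s² ≈ 2.219e+16 m³/s² = 2.219 × 10^16 m³/s².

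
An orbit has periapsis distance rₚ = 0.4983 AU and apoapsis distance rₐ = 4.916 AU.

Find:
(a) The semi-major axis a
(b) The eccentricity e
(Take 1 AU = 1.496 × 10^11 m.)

Convert to SI: rₚ = 0.4983 AU = 7.45457e+10 m; rₐ = 4.916 AU = 7.35434e+11 m.
(a) a = (rₚ + rₐ) / 2 = (7.45457e+10 + 7.35434e+11) / 2 ≈ 4.05e+11 m = 2.707 AU.
(b) e = (rₐ − rₚ) / (rₐ + rₚ) = (7.35434e+11 − 7.45457e+10) / (7.35434e+11 + 7.45457e+10) ≈ 0.8159.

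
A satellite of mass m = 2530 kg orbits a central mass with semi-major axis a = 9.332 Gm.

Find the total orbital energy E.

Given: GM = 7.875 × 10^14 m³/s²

Convert to SI: a = 9.332 Gm = 9.332e+09 m.
E = −GMm / (2a).
E = −7.875e+14 · 2530 / (2 · 9.332e+09) J ≈ -1.067e+08 J = -106.7 MJ.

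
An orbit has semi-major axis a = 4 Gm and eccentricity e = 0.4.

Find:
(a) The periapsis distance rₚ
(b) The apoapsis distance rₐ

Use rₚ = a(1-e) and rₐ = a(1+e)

Convert to SI: a = 4 Gm = 4e+09 m.
(a) rₚ = a(1 − e) = 4e+09 · (1 − 0.4) = 4e+09 · 0.6 ≈ 2.4e+09 m = 2.4 Gm.
(b) rₐ = a(1 + e) = 4e+09 · (1 + 0.4) = 4e+09 · 1.4 ≈ 5.6e+09 m = 5.6 Gm.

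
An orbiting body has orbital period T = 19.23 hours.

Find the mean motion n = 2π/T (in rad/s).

Convert to SI: T = 19.23 hours = 69228 s.
n = 2π / T.
n = 2π / 69228 s ≈ 9.076e-05 rad/s.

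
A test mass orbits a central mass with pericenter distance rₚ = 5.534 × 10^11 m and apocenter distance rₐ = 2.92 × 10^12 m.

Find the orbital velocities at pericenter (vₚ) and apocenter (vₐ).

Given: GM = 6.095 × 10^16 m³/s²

Use the vis-viva equation v² = GM(2/r − 1/a) with a = (rₚ + rₐ)/2 = (5.534e+11 + 2.92e+12)/2 = 1.7367e+12 m.
vₚ = √(GM · (2/rₚ − 1/a)) = √(6.095e+16 · (2/5.534e+11 − 1/1.7367e+12)) m/s ≈ 430.3 m/s = 430.3 m/s.
vₐ = √(GM · (2/rₐ − 1/a)) = √(6.095e+16 · (2/2.92e+12 − 1/1.7367e+12)) m/s ≈ 81.56 m/s = 81.56 m/s.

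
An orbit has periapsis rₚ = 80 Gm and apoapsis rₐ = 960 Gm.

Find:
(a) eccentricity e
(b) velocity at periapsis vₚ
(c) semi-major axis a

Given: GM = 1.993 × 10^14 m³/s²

Convert to SI: rₚ = 80 Gm = 8e+10 m; rₐ = 960 Gm = 9.6e+11 m.
(a) e = (rₐ − rₚ)/(rₐ + rₚ) = (9.6e+11 − 8e+10)/(9.6e+11 + 8e+10) ≈ 0.8462
(b) With a = (rₚ + rₐ)/2 = 5.2e+11 m, vₚ = √(GM (2/rₚ − 1/a)) = √(1.993e+14 · (2/8e+10 − 1/5.2e+11)) m/s ≈ 67.82 m/s
(c) a = (rₚ + rₐ)/2 = (8e+10 + 9.6e+11)/2 ≈ 5.2e+11 m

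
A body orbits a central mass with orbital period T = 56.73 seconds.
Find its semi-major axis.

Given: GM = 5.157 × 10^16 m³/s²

Invert Kepler's third law: a = (GM · T² / (4π²))^(1/3).
Substituting T = 56.73 s and GM = 5.157e+16 m³/s²:
a = (5.157e+16 · (56.73)² / (4π²))^(1/3) m
a ≈ 1.614e+06 m = 1.614 Mm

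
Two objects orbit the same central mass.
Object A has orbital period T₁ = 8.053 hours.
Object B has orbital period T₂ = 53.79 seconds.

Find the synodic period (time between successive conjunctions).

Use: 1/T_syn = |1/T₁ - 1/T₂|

Convert to SI: T₁ = 8.053 hours = 28990.8 s.
T_syn = |T₁ · T₂ / (T₁ − T₂)|.
T_syn = |28990.8 · 53.79 / (28990.8 − 53.79)| s ≈ 53.89 s = 53.89 seconds.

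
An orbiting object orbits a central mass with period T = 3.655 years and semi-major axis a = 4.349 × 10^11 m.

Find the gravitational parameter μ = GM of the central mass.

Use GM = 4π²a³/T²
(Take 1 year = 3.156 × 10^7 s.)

Convert to SI: T = 3.655 years = 1.15352e+08 s.
GM = 4π² · a³ / T².
GM = 4π² · (4.349e+11)³ / (1.15352e+08)² m³/s² ≈ 2.441e+20 m³/s² = 2.441 × 10^20 m³/s².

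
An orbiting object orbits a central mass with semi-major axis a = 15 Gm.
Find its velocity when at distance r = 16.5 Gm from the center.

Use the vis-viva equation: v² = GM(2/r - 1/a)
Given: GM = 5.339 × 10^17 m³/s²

Convert to SI: a = 15 Gm = 1.5e+10 m; r = 16.5 Gm = 1.65e+10 m.
Vis-viva: v = √(GM · (2/r − 1/a)).
2/r − 1/a = 2/1.65e+10 − 1/1.5e+10 = 5.45455e-11 m⁻¹.
v = √(5.339e+17 · 5.45455e-11) m/s ≈ 5396 m/s = 5.396 km/s.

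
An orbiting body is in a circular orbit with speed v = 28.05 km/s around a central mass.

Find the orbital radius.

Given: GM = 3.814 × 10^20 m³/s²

Convert to SI: v = 28.05 km/s = 28050 m/s.
For a circular orbit, v² = GM / r, so r = GM / v².
r = 3.814e+20 / (28050)² m ≈ 4.847e+11 m = 4.847 × 10^11 m.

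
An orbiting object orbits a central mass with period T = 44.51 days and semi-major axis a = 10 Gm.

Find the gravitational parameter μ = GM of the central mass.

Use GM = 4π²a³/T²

Convert to SI: T = 44.51 days = 3.84566e+06 s; a = 10 Gm = 1e+10 m.
GM = 4π² · a³ / T².
GM = 4π² · (1e+10)³ / (3.84566e+06)² m³/s² ≈ 2.669e+18 m³/s² = 2.669 × 10^18 m³/s².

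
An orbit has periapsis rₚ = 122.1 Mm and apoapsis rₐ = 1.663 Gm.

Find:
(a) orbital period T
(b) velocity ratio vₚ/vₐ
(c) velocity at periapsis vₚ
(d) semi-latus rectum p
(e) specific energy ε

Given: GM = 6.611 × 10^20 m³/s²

Convert to SI: rₚ = 122.1 Mm = 1.221e+08 m; rₐ = 1.663 Gm = 1.663e+09 m.
(a) With a = (rₚ + rₐ)/2 = 8.9255e+08 m, T = 2π √(a³/GM) = 2π √((8.9255e+08)³/6.611e+20) s ≈ 6516 s
(b) Conservation of angular momentum (rₚvₚ = rₐvₐ) gives vₚ/vₐ = rₐ/rₚ = 1.663e+09/1.221e+08 ≈ 13.62
(c) With a = (rₚ + rₐ)/2 = 8.9255e+08 m, vₚ = √(GM (2/rₚ − 1/a)) = √(6.611e+20 · (2/1.221e+08 − 1/8.9255e+08)) m/s ≈ 3.176e+06 m/s
(d) From a = (rₚ + rₐ)/2 = 8.9255e+08 m and e = (rₐ − rₚ)/(rₐ + rₚ) = 0.863201, p = a(1 − e²) = 8.9255e+08 · (1 − (0.863201)²) ≈ 2.275e+08 m
(e) With a = (rₚ + rₐ)/2 = 8.9255e+08 m, ε = −GM/(2a) = −6.611e+20/(2 · 8.9255e+08) J/kg ≈ -3.703e+11 J/kg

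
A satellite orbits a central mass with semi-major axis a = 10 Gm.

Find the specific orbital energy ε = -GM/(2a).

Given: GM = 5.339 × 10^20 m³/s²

Convert to SI: a = 10 Gm = 1e+10 m.
ε = −GM / (2a).
ε = −5.339e+20 / (2 · 1e+10) J/kg ≈ -2.67e+10 J/kg = -26.7 GJ/kg.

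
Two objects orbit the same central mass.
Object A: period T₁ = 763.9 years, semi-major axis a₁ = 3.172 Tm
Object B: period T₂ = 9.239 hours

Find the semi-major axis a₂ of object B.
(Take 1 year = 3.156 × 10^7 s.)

Convert to SI: T₁ = 763.9 years = 2.41087e+10 s; a₁ = 3.172 Tm = 3.172e+12 m; T₂ = 9.239 hours = 33260.4 s.
Kepler's third law: (T₁/T₂)² = (a₁/a₂)³ ⇒ a₂ = a₁ · (T₂/T₁)^(2/3).
T₂/T₁ = 33260.4 / 2.41087e+10 = 1.3796e-06.
a₂ = 3.172e+12 · (1.3796e-06)^(2/3) m ≈ 3.931e+08 m = 393.1 Mm.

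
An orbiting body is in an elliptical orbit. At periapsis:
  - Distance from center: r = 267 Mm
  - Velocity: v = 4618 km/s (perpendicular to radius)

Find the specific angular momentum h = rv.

Convert to SI: r = 267 Mm = 2.67e+08 m; v = 4618 km/s = 4.618e+06 m/s.
With v perpendicular to r, h = r · v.
h = 2.67e+08 · 4.618e+06 m²/s ≈ 1.233e+15 m²/s.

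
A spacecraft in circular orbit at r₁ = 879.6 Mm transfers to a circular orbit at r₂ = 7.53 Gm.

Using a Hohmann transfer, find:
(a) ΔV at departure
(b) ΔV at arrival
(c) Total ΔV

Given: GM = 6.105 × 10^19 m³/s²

Convert to SI: r₁ = 879.6 Mm = 8.796e+08 m; r₂ = 7.53 Gm = 7.53e+09 m.
Transfer semi-major axis: a_t = (r₁ + r₂)/2 = (8.796e+08 + 7.53e+09)/2 = 4.2048e+09 m.
Circular speeds: v₁ = √(GM/r₁) = 263451 m/s, v₂ = √(GM/r₂) = 90042 m/s.
Transfer speeds (vis-viva v² = GM(2/r − 1/a_t)): v₁ᵗ = 352554 m/s, v₂ᵗ = 41182.7 m/s.
(a) ΔV₁ = |v₁ᵗ − v₁| ≈ 8.91e+04 m/s = 89.1 km/s.
(b) ΔV₂ = |v₂ − v₂ᵗ| ≈ 4.886e+04 m/s = 48.86 km/s.
(c) ΔV_total = ΔV₁ + ΔV₂ ≈ 1.38e+05 m/s = 138 km/s.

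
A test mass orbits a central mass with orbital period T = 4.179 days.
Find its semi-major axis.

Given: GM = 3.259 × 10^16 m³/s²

Convert to SI: T = 4.179 days = 361066 s.
Invert Kepler's third law: a = (GM · T² / (4π²))^(1/3).
Substituting T = 361066 s and GM = 3.259e+16 m³/s²:
a = (3.259e+16 · (361066)² / (4π²))^(1/3) m
a ≈ 4.757e+08 m = 475.7 Mm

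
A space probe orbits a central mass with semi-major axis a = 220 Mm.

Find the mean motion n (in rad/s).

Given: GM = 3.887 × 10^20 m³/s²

Convert to SI: a = 220 Mm = 2.2e+08 m.
n = √(GM / a³).
n = √(3.887e+20 / (2.2e+08)³) rad/s ≈ 0.006042 rad/s.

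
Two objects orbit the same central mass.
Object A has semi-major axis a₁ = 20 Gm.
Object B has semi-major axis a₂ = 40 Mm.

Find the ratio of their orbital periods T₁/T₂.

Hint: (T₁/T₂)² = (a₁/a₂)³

Convert to SI: a₁ = 20 Gm = 2e+10 m; a₂ = 40 Mm = 4e+07 m.
From Kepler's third law, (T₁/T₂)² = (a₁/a₂)³, so T₁/T₂ = (a₁/a₂)^(3/2).
a₁/a₂ = 2e+10 / 4e+07 = 500.
T₁/T₂ = (500)^(3/2) ≈ 1.118e+04.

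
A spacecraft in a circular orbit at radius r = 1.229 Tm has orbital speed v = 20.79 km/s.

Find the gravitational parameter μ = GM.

Convert to SI: r = 1.229 Tm = 1.229e+12 m; v = 20.79 km/s = 20790 m/s.
For a circular orbit v² = GM/r, so GM = v² · r.
GM = (20790)² · 1.229e+12 m³/s² ≈ 5.312e+20 m³/s² = 5.312 × 10^20 m³/s².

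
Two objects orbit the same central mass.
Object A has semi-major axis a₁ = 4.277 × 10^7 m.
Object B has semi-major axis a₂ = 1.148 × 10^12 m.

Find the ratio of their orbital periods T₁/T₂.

From Kepler's third law, (T₁/T₂)² = (a₁/a₂)³, so T₁/T₂ = (a₁/a₂)^(3/2).
a₁/a₂ = 4.277e+07 / 1.148e+12 = 3.72561e-05.
T₁/T₂ = (3.72561e-05)^(3/2) ≈ 2.274e-07.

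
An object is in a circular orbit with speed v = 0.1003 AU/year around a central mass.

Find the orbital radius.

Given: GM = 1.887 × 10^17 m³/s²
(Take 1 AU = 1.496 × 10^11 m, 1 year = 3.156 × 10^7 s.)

Convert to SI: v = 0.1003 AU/year = 475.44 m/s.
For a circular orbit, v² = GM / r, so r = GM / v².
r = 1.887e+17 / (475.44)² m ≈ 8.348e+11 m = 5.58 AU.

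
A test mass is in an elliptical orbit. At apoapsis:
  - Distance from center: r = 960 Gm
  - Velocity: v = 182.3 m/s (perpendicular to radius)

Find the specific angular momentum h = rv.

Convert to SI: r = 960 Gm = 9.6e+11 m.
With v perpendicular to r, h = r · v.
h = 9.6e+11 · 182.3 m²/s ≈ 1.75e+14 m²/s.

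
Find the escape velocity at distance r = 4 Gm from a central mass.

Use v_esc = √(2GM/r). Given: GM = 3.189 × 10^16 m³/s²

Convert to SI: r = 4 Gm = 4e+09 m.
Escape velocity comes from setting total energy to zero: ½v² − GM/r = 0 ⇒ v_esc = √(2GM / r).
v_esc = √(2 · 3.189e+16 / 4e+09) m/s ≈ 3993 m/s = 3.993 km/s.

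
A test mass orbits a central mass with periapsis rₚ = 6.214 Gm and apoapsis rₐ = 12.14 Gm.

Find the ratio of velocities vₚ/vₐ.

Convert to SI: rₚ = 6.214 Gm = 6.214e+09 m; rₐ = 12.14 Gm = 1.214e+10 m.
Conservation of angular momentum gives rₚvₚ = rₐvₐ, so vₚ/vₐ = rₐ/rₚ.
vₚ/vₐ = 1.214e+10 / 6.214e+09 ≈ 1.954.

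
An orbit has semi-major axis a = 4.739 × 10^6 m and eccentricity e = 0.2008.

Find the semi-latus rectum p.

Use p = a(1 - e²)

p = a (1 − e²).
p = 4.739e+06 · (1 − (0.2008)²) = 4.739e+06 · 0.959679 ≈ 4.548e+06 m = 4.548 × 10^6 m.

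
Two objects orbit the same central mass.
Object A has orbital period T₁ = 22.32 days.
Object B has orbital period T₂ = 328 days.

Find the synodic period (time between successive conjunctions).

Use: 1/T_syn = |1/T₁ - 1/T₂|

Convert to SI: T₁ = 22.32 days = 1.92845e+06 s; T₂ = 328 days = 2.83392e+07 s.
T_syn = |T₁ · T₂ / (T₁ − T₂)|.
T_syn = |1.92845e+06 · 2.83392e+07 / (1.92845e+06 − 2.83392e+07)| s ≈ 2.069e+06 s = 23.95 days.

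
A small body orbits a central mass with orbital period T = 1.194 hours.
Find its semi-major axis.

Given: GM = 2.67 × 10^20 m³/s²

Convert to SI: T = 1.194 hours = 4298.4 s.
Invert Kepler's third law: a = (GM · T² / (4π²))^(1/3).
Substituting T = 4298.4 s and GM = 2.67e+20 m³/s²:
a = (2.67e+20 · (4298.4)² / (4π²))^(1/3) m
a ≈ 4.999e+08 m = 499.9 Mm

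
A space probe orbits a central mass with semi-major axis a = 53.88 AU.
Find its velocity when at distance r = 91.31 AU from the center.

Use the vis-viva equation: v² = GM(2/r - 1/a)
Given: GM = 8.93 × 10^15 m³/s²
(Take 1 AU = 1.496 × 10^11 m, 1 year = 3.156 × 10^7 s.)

Convert to SI: a = 53.88 AU = 8.06045e+12 m; r = 91.31 AU = 1.366e+13 m.
Vis-viva: v = √(GM · (2/r − 1/a)).
2/r − 1/a = 2/1.366e+13 − 1/8.06045e+12 = 2.23506e-14 m⁻¹.
v = √(8.93e+15 · 2.23506e-14) m/s ≈ 14.13 m/s = 0.00298 AU/year.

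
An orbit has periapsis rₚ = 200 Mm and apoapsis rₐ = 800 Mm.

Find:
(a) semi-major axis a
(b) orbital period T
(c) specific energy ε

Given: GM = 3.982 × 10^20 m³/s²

Convert to SI: rₚ = 200 Mm = 2e+08 m; rₐ = 800 Mm = 8e+08 m.
(a) a = (rₚ + rₐ)/2 = (2e+08 + 8e+08)/2 ≈ 5e+08 m
(b) With a = (rₚ + rₐ)/2 = 5e+08 m, T = 2π √(a³/GM) = 2π √((5e+08)³/3.982e+20) s ≈ 3520 s
(c) With a = (rₚ + rₐ)/2 = 5e+08 m, ε = −GM/(2a) = −3.982e+20/(2 · 5e+08) J/kg ≈ -3.982e+11 J/kg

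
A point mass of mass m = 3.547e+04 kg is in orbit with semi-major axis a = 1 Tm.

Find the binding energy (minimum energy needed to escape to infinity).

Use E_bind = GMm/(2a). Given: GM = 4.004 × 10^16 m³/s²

Convert to SI: a = 1 Tm = 1e+12 m.
Total orbital energy is E = −GMm/(2a); binding energy is E_bind = −E = GMm/(2a).
E_bind = 4.004e+16 · 3.547e+04 / (2 · 1e+12) J ≈ 7.101e+08 J = 710.1 MJ.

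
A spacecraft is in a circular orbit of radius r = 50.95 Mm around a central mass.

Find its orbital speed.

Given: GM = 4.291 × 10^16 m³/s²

Convert to SI: r = 50.95 Mm = 5.095e+07 m.
For a circular orbit, gravity supplies the centripetal force, so v = √(GM / r).
v = √(4.291e+16 / 5.095e+07) m/s ≈ 2.902e+04 m/s = 29.02 km/s.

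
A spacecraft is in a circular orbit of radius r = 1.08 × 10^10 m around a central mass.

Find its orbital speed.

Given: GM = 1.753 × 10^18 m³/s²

For a circular orbit, gravity supplies the centripetal force, so v = √(GM / r).
v = √(1.753e+18 / 1.08e+10) m/s ≈ 1.274e+04 m/s = 12.74 km/s.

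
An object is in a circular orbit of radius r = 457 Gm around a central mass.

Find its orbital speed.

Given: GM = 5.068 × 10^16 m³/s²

Convert to SI: r = 457 Gm = 4.57e+11 m.
For a circular orbit, gravity supplies the centripetal force, so v = √(GM / r).
v = √(5.068e+16 / 4.57e+11) m/s ≈ 333 m/s = 333 m/s.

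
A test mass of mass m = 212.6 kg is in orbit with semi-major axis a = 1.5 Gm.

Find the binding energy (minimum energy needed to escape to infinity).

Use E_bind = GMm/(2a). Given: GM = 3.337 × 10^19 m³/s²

Convert to SI: a = 1.5 Gm = 1.5e+09 m.
Total orbital energy is E = −GMm/(2a); binding energy is E_bind = −E = GMm/(2a).
E_bind = 3.337e+19 · 212.6 / (2 · 1.5e+09) J ≈ 2.365e+12 J = 2.365 TJ.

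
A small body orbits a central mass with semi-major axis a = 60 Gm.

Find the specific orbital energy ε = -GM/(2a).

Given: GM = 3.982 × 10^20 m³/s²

Convert to SI: a = 60 Gm = 6e+10 m.
ε = −GM / (2a).
ε = −3.982e+20 / (2 · 6e+10) J/kg ≈ -3.318e+09 J/kg = -3.318 GJ/kg.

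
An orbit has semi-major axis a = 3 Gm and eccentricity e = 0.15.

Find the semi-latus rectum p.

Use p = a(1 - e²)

Convert to SI: a = 3 Gm = 3e+09 m.
p = a (1 − e²).
p = 3e+09 · (1 − (0.15)²) = 3e+09 · 0.9775 ≈ 2.932e+09 m = 2.933 Gm.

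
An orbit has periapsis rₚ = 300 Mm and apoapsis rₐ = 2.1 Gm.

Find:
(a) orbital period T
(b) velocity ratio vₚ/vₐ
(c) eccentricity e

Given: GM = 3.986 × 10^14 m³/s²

Convert to SI: rₚ = 300 Mm = 3e+08 m; rₐ = 2.1 Gm = 2.1e+09 m.
(a) With a = (rₚ + rₐ)/2 = 1.2e+09 m, T = 2π √(a³/GM) = 2π √((1.2e+09)³/3.986e+14) s ≈ 1.308e+07 s
(b) Conservation of angular momentum (rₚvₚ = rₐvₐ) gives vₚ/vₐ = rₐ/rₚ = 2.1e+09/3e+08 ≈ 7
(c) e = (rₐ − rₚ)/(rₐ + rₚ) = (2.1e+09 − 3e+08)/(2.1e+09 + 3e+08) ≈ 0.75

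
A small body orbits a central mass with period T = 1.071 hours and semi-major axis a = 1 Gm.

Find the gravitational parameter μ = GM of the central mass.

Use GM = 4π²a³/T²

Convert to SI: T = 1.071 hours = 3855.6 s; a = 1 Gm = 1e+09 m.
GM = 4π² · a³ / T².
GM = 4π² · (1e+09)³ / (3855.6)² m³/s² ≈ 2.656e+21 m³/s² = 2.656 × 10^21 m³/s².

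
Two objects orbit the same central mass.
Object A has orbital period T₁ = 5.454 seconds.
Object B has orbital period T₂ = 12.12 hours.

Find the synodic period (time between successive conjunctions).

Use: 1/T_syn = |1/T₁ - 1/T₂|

Convert to SI: T₂ = 12.12 hours = 43632 s.
T_syn = |T₁ · T₂ / (T₁ − T₂)|.
T_syn = |5.454 · 43632 / (5.454 − 43632)| s ≈ 5.455 s = 5.455 seconds.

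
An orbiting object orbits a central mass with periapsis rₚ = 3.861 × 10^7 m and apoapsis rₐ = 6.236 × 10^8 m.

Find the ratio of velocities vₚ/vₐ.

Conservation of angular momentum gives rₚvₚ = rₐvₐ, so vₚ/vₐ = rₐ/rₚ.
vₚ/vₐ = 6.236e+08 / 3.861e+07 ≈ 16.15.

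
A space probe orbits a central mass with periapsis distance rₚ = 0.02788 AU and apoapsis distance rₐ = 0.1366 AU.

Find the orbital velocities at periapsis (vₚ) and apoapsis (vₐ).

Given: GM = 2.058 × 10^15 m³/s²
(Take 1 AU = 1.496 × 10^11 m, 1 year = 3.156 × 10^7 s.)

Convert to SI: rₚ = 0.02788 AU = 4.17085e+09 m; rₐ = 0.1366 AU = 2.04354e+10 m.
Use the vis-viva equation v² = GM(2/r − 1/a) with a = (rₚ + rₐ)/2 = (4.17085e+09 + 2.04354e+10)/2 = 1.23031e+10 m.
vₚ = √(GM · (2/rₚ − 1/a)) = √(2.058e+15 · (2/4.17085e+09 − 1/1.23031e+10)) m/s ≈ 905.3 m/s = 0.191 AU/year.
vₐ = √(GM · (2/rₐ − 1/a)) = √(2.058e+15 · (2/2.04354e+10 − 1/1.23031e+10)) m/s ≈ 184.8 m/s = 0.03898 AU/year.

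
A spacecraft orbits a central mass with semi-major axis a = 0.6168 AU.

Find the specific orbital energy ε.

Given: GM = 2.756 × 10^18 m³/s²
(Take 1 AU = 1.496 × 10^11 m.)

Convert to SI: a = 0.6168 AU = 9.22733e+10 m.
ε = −GM / (2a).
ε = −2.756e+18 / (2 · 9.22733e+10) J/kg ≈ -1.493e+07 J/kg = -14.93 MJ/kg.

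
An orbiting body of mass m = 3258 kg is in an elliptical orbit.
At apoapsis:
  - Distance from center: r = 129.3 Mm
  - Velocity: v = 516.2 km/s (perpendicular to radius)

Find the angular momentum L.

Convert to SI: r = 129.3 Mm = 1.293e+08 m; v = 516.2 km/s = 516200 m/s.
Since v is perpendicular to r, L = m · v · r.
L = 3258 · 516200 · 1.293e+08 kg·m²/s ≈ 2.175e+17 kg·m²/s.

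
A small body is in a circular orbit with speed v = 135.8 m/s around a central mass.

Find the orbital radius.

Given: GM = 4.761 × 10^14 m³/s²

For a circular orbit, v² = GM / r, so r = GM / v².
r = 4.761e+14 / (135.8)² m ≈ 2.582e+10 m = 25.82 Gm.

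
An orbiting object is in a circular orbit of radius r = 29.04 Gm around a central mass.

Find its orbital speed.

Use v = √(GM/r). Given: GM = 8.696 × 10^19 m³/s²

Convert to SI: r = 29.04 Gm = 2.904e+10 m.
For a circular orbit, gravity supplies the centripetal force, so v = √(GM / r).
v = √(8.696e+19 / 2.904e+10) m/s ≈ 5.472e+04 m/s = 54.72 km/s.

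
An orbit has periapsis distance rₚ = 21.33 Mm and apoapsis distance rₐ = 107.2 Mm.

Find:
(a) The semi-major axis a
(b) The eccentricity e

Convert to SI: rₚ = 21.33 Mm = 2.133e+07 m; rₐ = 107.2 Mm = 1.072e+08 m.
(a) a = (rₚ + rₐ) / 2 = (2.133e+07 + 1.072e+08) / 2 ≈ 6.426e+07 m = 64.27 Mm.
(b) e = (rₐ − rₚ) / (rₐ + rₚ) = (1.072e+08 − 2.133e+07) / (1.072e+08 + 2.133e+07) ≈ 0.6681.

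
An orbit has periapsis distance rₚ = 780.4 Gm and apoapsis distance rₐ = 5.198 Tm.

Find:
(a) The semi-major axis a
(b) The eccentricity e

Convert to SI: rₚ = 780.4 Gm = 7.804e+11 m; rₐ = 5.198 Tm = 5.198e+12 m.
(a) a = (rₚ + rₐ) / 2 = (7.804e+11 + 5.198e+12) / 2 ≈ 2.989e+12 m = 2.989 Tm.
(b) e = (rₐ − rₚ) / (rₐ + rₚ) = (5.198e+12 − 7.804e+11) / (5.198e+12 + 7.804e+11) ≈ 0.7389.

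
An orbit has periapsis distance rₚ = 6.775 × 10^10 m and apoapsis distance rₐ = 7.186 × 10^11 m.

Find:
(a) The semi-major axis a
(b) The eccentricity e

(a) a = (rₚ + rₐ) / 2 = (6.775e+10 + 7.186e+11) / 2 ≈ 3.932e+11 m = 3.932 × 10^11 m.
(b) e = (rₐ − rₚ) / (rₐ + rₚ) = (7.186e+11 − 6.775e+10) / (7.186e+11 + 6.775e+10) ≈ 0.8277.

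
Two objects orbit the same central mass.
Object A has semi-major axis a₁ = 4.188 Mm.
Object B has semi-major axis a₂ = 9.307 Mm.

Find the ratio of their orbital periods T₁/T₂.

Convert to SI: a₁ = 4.188 Mm = 4.188e+06 m; a₂ = 9.307 Mm = 9.307e+06 m.
From Kepler's third law, (T₁/T₂)² = (a₁/a₂)³, so T₁/T₂ = (a₁/a₂)^(3/2).
a₁/a₂ = 4.188e+06 / 9.307e+06 = 0.449984.
T₁/T₂ = (0.449984)^(3/2) ≈ 0.3019.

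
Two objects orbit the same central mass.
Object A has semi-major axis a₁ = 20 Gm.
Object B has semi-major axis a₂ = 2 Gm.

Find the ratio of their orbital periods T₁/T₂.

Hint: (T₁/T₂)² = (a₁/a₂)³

Convert to SI: a₁ = 20 Gm = 2e+10 m; a₂ = 2 Gm = 2e+09 m.
From Kepler's third law, (T₁/T₂)² = (a₁/a₂)³, so T₁/T₂ = (a₁/a₂)^(3/2).
a₁/a₂ = 2e+10 / 2e+09 = 10.
T₁/T₂ = (10)^(3/2) ≈ 31.62.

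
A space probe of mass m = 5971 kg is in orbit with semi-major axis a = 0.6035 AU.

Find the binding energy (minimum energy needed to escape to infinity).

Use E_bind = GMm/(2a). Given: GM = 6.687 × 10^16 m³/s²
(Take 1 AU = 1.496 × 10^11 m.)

Convert to SI: a = 0.6035 AU = 9.02836e+10 m.
Total orbital energy is E = −GMm/(2a); binding energy is E_bind = −E = GMm/(2a).
E_bind = 6.687e+16 · 5971 / (2 · 9.02836e+10) J ≈ 2.211e+09 J = 2.211 GJ.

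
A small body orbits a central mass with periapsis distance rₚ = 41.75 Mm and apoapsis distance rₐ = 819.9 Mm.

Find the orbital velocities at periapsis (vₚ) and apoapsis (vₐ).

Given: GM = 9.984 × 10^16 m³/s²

Convert to SI: rₚ = 41.75 Mm = 4.175e+07 m; rₐ = 819.9 Mm = 8.199e+08 m.
Use the vis-viva equation v² = GM(2/r − 1/a) with a = (rₚ + rₐ)/2 = (4.175e+07 + 8.199e+08)/2 = 4.30825e+08 m.
vₚ = √(GM · (2/rₚ − 1/a)) = √(9.984e+16 · (2/4.175e+07 − 1/4.30825e+08)) m/s ≈ 6.746e+04 m/s = 67.46 km/s.
vₐ = √(GM · (2/rₐ − 1/a)) = √(9.984e+16 · (2/8.199e+08 − 1/4.30825e+08)) m/s ≈ 3435 m/s = 3.435 km/s.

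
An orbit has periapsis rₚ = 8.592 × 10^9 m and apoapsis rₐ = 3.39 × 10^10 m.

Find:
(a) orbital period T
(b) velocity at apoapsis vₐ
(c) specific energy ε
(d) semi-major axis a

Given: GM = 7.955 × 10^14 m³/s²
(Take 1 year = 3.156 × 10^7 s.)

(a) With a = (rₚ + rₐ)/2 = 2.1246e+10 m, T = 2π √(a³/GM) = 2π √((2.1246e+10)³/7.955e+14) s ≈ 6.899e+08 s
(b) With a = (rₚ + rₐ)/2 = 2.1246e+10 m, vₐ = √(GM (2/rₐ − 1/a)) = √(7.955e+14 · (2/3.39e+10 − 1/2.1246e+10)) m/s ≈ 97.42 m/s
(c) With a = (rₚ + rₐ)/2 = 2.1246e+10 m, ε = −GM/(2a) = −7.955e+14/(2 · 2.1246e+10) J/kg ≈ -1.872e+04 J/kg
(d) a = (rₚ + rₐ)/2 = (8.592e+09 + 3.39e+10)/2 ≈ 2.125e+10 m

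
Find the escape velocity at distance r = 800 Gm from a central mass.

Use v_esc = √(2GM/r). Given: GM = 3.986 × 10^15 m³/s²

Convert to SI: r = 800 Gm = 8e+11 m.
Escape velocity comes from setting total energy to zero: ½v² − GM/r = 0 ⇒ v_esc = √(2GM / r).
v_esc = √(2 · 3.986e+15 / 8e+11) m/s ≈ 99.82 m/s = 99.82 m/s.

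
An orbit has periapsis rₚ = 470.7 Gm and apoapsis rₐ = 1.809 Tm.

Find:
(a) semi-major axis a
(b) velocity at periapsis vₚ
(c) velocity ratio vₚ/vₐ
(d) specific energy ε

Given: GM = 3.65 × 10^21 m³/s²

Convert to SI: rₚ = 470.7 Gm = 4.707e+11 m; rₐ = 1.809 Tm = 1.809e+12 m.
(a) a = (rₚ + rₐ)/2 = (4.707e+11 + 1.809e+12)/2 ≈ 1.14e+12 m
(b) With a = (rₚ + rₐ)/2 = 1.13985e+12 m, vₚ = √(GM (2/rₚ − 1/a)) = √(3.65e+21 · (2/4.707e+11 − 1/1.13985e+12)) m/s ≈ 1.109e+05 m/s
(c) Conservation of angular momentum (rₚvₚ = rₐvₐ) gives vₚ/vₐ = rₐ/rₚ = 1.809e+12/4.707e+11 ≈ 3.843
(d) With a = (rₚ + rₐ)/2 = 1.13985e+12 m, ε = −GM/(2a) = −3.65e+21/(2 · 1.13985e+12) J/kg ≈ -1.601e+09 J/kg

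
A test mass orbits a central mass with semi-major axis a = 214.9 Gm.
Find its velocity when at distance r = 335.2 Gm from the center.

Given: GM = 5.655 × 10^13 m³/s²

Convert to SI: a = 214.9 Gm = 2.149e+11 m; r = 335.2 Gm = 3.352e+11 m.
Vis-viva: v = √(GM · (2/r − 1/a)).
2/r − 1/a = 2/3.352e+11 − 1/2.149e+11 = 1.31326e-12 m⁻¹.
v = √(5.655e+13 · 1.31326e-12) m/s ≈ 8.618 m/s = 8.618 m/s.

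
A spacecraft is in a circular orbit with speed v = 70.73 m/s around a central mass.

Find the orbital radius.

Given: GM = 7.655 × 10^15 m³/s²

For a circular orbit, v² = GM / r, so r = GM / v².
r = 7.655e+15 / (70.73)² m ≈ 1.53e+12 m = 1.53 Tm.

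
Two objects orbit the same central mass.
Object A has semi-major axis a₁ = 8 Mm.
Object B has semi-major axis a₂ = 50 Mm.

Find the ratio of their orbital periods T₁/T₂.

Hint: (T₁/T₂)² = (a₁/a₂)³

Convert to SI: a₁ = 8 Mm = 8e+06 m; a₂ = 50 Mm = 5e+07 m.
From Kepler's third law, (T₁/T₂)² = (a₁/a₂)³, so T₁/T₂ = (a₁/a₂)^(3/2).
a₁/a₂ = 8e+06 / 5e+07 = 0.16.
T₁/T₂ = (0.16)^(3/2) ≈ 0.064.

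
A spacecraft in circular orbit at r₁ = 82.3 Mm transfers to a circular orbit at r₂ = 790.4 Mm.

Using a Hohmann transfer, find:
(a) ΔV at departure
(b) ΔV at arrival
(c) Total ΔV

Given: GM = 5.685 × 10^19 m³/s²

Convert to SI: r₁ = 82.3 Mm = 8.23e+07 m; r₂ = 790.4 Mm = 7.904e+08 m.
Transfer semi-major axis: a_t = (r₁ + r₂)/2 = (8.23e+07 + 7.904e+08)/2 = 4.3635e+08 m.
Circular speeds: v₁ = √(GM/r₁) = 831123 m/s, v₂ = √(GM/r₂) = 268189 m/s.
Transfer speeds (vis-viva v² = GM(2/r − 1/a_t)): v₁ᵗ = 1.11859e+06 m/s, v₂ᵗ = 116473 m/s.
(a) ΔV₁ = |v₁ᵗ − v₁| ≈ 2.875e+05 m/s = 287.5 km/s.
(b) ΔV₂ = |v₂ − v₂ᵗ| ≈ 1.517e+05 m/s = 151.7 km/s.
(c) ΔV_total = ΔV₁ + ΔV₂ ≈ 4.392e+05 m/s = 439.2 km/s.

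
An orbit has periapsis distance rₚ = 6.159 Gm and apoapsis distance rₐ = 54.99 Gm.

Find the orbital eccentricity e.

Convert to SI: rₚ = 6.159 Gm = 6.159e+09 m; rₐ = 54.99 Gm = 5.499e+10 m.
e = (rₐ − rₚ) / (rₐ + rₚ).
e = (5.499e+10 − 6.159e+09) / (5.499e+10 + 6.159e+09) = 4.8831e+10 / 6.1149e+10 ≈ 0.7986.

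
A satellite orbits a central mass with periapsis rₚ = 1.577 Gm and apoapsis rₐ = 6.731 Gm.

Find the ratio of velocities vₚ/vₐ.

Convert to SI: rₚ = 1.577 Gm = 1.577e+09 m; rₐ = 6.731 Gm = 6.731e+09 m.
Conservation of angular momentum gives rₚvₚ = rₐvₐ, so vₚ/vₐ = rₐ/rₚ.
vₚ/vₐ = 6.731e+09 / 1.577e+09 ≈ 4.268.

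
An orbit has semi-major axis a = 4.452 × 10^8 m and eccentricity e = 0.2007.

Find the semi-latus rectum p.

p = a (1 − e²).
p = 4.452e+08 · (1 − (0.2007)²) = 4.452e+08 · 0.95972 ≈ 4.273e+08 m = 4.273 × 10^8 m.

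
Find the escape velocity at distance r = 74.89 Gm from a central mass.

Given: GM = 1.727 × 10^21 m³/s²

Convert to SI: r = 74.89 Gm = 7.489e+10 m.
Escape velocity comes from setting total energy to zero: ½v² − GM/r = 0 ⇒ v_esc = √(2GM / r).
v_esc = √(2 · 1.727e+21 / 7.489e+10) m/s ≈ 2.148e+05 m/s = 214.8 km/s.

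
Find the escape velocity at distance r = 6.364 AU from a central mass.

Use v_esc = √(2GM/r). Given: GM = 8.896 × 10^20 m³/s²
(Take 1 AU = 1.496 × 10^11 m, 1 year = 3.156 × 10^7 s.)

Convert to SI: r = 6.364 AU = 9.52054e+11 m.
Escape velocity comes from setting total energy to zero: ½v² − GM/r = 0 ⇒ v_esc = √(2GM / r).
v_esc = √(2 · 8.896e+20 / 9.52054e+11) m/s ≈ 4.323e+04 m/s = 9.12 AU/year.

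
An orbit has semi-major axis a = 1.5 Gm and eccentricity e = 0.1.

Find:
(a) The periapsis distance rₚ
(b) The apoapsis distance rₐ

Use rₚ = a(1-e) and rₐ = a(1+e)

Convert to SI: a = 1.5 Gm = 1.5e+09 m.
(a) rₚ = a(1 − e) = 1.5e+09 · (1 − 0.1) = 1.5e+09 · 0.9 ≈ 1.35e+09 m = 1.35 Gm.
(b) rₐ = a(1 + e) = 1.5e+09 · (1 + 0.1) = 1.5e+09 · 1.1 ≈ 1.65e+09 m = 1.65 Gm.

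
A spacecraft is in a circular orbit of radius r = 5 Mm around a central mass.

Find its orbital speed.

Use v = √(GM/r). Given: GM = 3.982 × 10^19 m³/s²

Convert to SI: r = 5 Mm = 5e+06 m.
For a circular orbit, gravity supplies the centripetal force, so v = √(GM / r).
v = √(3.982e+19 / 5e+06) m/s ≈ 2.822e+06 m/s = 2822 km/s.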